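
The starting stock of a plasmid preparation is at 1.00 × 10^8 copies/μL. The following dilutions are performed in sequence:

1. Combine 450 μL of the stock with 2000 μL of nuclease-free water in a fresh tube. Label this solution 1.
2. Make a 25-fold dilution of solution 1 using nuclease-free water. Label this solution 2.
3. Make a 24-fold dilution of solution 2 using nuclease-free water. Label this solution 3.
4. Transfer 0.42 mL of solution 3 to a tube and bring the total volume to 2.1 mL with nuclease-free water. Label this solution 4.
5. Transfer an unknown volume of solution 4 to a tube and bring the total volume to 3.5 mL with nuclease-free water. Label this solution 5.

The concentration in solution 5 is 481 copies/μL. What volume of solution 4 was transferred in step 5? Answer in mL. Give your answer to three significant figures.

Step 1: 450 μL + 2000 μL = 2450 μL total → factor 2450/450 = 5.4444
Step 2: 25-fold → factor 25
Step 3: 24-fold → factor 24
Step 4: 0.42 mL brought to 2.1 mL → factor 2.1/0.42 = 5
Step 5: v brought to 3.5 mL → factor = 3.5 mL/v
Product of known-step factors = 16333
Overall factor = 1.00 × 10^8 copies/μL / (481 copies/μL) = 2.079 × 10^5
Step-5 factor = 2.079 × 10^5 / 16333 = 12.729
v = 3.5 mL / 12.729 = 0.275 mL

0.275 mL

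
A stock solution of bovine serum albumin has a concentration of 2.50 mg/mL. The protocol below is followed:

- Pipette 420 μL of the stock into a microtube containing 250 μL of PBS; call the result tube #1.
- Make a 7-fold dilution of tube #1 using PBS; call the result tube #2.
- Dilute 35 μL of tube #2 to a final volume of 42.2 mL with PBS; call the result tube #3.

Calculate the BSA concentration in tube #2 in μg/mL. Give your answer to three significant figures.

224 μg/mL

Step 1: 420 μL + 250 μL = 670 μL total → factor 670/420 = 1.5952
Step 2: 7-fold → factor 7
Dilution factor through tube #2 = 1.5952 × 7 = 11.167
[tube #2] = 2.50 mg/mL / 11.167 = 0.2239 mg/mL = 224 μg/mL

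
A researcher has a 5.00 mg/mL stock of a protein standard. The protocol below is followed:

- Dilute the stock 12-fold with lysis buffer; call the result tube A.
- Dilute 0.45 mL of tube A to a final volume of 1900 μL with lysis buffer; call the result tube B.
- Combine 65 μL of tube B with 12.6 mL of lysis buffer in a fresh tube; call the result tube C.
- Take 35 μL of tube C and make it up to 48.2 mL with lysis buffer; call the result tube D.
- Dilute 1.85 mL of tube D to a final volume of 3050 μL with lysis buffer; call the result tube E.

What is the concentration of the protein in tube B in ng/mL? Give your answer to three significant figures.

Step 1: 12-fold → factor 12
Step 2: 0.45 mL brought to 1900 μL → factor 1.9/0.45 = 4.2222
Dilution factor through tube B = 12 × 4.2222 = 50.667
[tube B] = 5.00 mg/mL / 50.667 = 0.09868 mg/mL = 9.87 × 10^4 ng/mL

9.87 × 10^4 ng/mL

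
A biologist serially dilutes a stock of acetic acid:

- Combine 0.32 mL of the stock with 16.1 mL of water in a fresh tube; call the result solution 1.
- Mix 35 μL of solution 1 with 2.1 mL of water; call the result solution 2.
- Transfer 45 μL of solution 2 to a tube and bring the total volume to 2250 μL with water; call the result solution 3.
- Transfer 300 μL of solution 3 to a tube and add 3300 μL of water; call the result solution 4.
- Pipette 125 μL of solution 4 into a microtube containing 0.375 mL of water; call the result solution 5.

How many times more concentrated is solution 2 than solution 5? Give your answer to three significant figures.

Step 1: 0.32 mL + 16.1 mL = 16.42 mL total → factor 16.42/0.32 = 51.312
Step 2: 35 μL + 2.1 mL = 2135 μL total → factor 2135/35 = 61
Step 3: 45 μL brought to 2250 μL → factor 2250/45 = 50
Step 4: 300 μL + 3300 μL = 3600 μL total → factor 3600/300 = 12
Step 5: 125 μL + 0.375 mL = 500 μL total → factor 500/125 = 4
Dilution factor to solution 2 = 3130.1; to solution 5 = 7.5122 × 10^6
[solution 2]/[solution 5] = (factor to solution 5)/(factor to solution 2) = 7.5122 × 10^6/3130.1 = 2.40 × 10^3

2.40 × 10^3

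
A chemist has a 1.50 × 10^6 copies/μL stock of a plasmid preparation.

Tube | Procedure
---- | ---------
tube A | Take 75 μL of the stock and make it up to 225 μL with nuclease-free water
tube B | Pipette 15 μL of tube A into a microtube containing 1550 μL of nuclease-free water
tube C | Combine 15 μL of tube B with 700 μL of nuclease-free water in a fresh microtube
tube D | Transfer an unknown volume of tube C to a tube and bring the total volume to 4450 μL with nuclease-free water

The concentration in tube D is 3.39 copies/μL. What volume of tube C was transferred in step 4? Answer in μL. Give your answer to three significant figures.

150 μL

Step 1: 75 μL brought to 225 μL → factor 225/75 = 3
Step 2: 15 μL + 1550 μL = 1565 μL total → factor 1565/15 = 104.33
Step 3: 15 μL + 700 μL = 715 μL total → factor 715/15 = 47.667
Step 4: v brought to 4450 μL → factor = 4450 μL/v
Product of known-step factors = 14920
Overall factor = 1.50 × 10^6 copies/μL / (3.39 copies/μL) = 4.4248 × 10^5
Step-4 factor = 4.4248 × 10^5 / 14920 = 29.657
v = 4450 μL / 29.657 = 150 μL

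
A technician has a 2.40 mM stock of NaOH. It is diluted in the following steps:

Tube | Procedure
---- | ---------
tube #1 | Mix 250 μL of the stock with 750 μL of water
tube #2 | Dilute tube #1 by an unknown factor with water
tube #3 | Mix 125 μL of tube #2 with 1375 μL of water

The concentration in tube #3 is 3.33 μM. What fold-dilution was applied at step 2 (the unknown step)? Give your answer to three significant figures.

Step 1: 250 μL + 750 μL = 1000 μL total → factor 1000/250 = 4
Step 2: unknown factor x
Step 3: 125 μL + 1375 μL = 1500 μL total → factor 1500/125 = 12
Product of known-step factors = 48
Overall factor = 2.40 mM / (3.33 μM) = 720.72
x = 720.72 / 48 = 15.0

15.0-fold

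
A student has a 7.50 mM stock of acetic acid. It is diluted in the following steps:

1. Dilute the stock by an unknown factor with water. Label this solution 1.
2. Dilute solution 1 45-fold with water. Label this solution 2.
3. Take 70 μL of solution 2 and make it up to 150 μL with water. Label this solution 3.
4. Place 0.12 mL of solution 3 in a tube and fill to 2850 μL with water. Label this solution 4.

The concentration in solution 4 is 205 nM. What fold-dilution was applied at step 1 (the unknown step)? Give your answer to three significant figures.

16.0-fold

Step 1: unknown factor x
Step 2: 45-fold → factor 45
Step 3: 70 μL brought to 150 μL → factor 150/70 = 2.1429
Step 4: 0.12 mL brought to 2850 μL → factor 2.85/0.12 = 23.75
Product of known-step factors = 2290.2
Overall factor = 7.50 mM / (205 nM) = 36585
x = 36585 / 2290.2 = 16.0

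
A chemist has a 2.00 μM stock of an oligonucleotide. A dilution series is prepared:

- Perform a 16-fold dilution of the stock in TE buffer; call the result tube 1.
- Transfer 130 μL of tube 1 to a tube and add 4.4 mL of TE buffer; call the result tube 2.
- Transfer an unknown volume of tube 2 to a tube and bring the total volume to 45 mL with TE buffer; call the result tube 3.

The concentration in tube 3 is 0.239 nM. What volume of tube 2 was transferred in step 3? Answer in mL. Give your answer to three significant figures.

Step 1: 16-fold → factor 16
Step 2: 130 μL + 4.4 mL = 4530 μL total → factor 4530/130 = 34.846
Step 3: v brought to 45 mL → factor = 45 mL/v
Product of known-step factors = 557.54
Overall factor = 2.00 μM / (0.239 nM) = 8368.2
Step-3 factor = 8368.2 / 557.54 = 15.009
v = 45 mL / 15.009 = 3.00 mL

3.00 mL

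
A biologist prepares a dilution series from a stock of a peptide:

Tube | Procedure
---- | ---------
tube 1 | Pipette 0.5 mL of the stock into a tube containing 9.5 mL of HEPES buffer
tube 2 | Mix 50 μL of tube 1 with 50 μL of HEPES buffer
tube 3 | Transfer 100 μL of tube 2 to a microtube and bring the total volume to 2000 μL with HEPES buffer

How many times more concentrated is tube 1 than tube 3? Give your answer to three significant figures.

Step 1: 0.5 mL + 9.5 mL = 10 mL total → factor 10/0.5 = 20
Step 2: 50 μL + 50 μL = 100 μL total → factor 100/50 = 2
Step 3: 100 μL brought to 2000 μL → factor 2000/100 = 20
Dilution factor to tube 1 = 20; to tube 3 = 800
[tube 1]/[tube 3] = (factor to tube 3)/(factor to tube 1) = 800/20 = 40.0

40.0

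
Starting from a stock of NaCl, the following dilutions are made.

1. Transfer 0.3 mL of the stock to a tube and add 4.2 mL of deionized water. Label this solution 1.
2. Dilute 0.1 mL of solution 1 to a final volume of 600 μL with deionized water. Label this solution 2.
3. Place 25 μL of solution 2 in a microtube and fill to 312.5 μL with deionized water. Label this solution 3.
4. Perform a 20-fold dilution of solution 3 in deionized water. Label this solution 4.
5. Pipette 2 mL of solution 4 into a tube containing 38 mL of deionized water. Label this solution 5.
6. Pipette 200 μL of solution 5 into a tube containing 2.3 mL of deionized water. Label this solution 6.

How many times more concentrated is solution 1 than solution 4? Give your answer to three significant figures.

Step 1: 0.3 mL + 4.2 mL = 4.5 mL total → factor 4.5/0.3 = 15
Step 2: 0.1 mL brought to 600 μL → factor 0.6/0.1 = 6
Step 3: 25 μL brought to 312.5 μL → factor 312.5/25 = 12.5
Step 4: 20-fold → factor 20
Dilution factor to solution 1 = 15; to solution 4 = 22500
[solution 1]/[solution 4] = (factor to solution 4)/(factor to solution 1) = 22500/15 = 1.50 × 10^3

1.50 × 10^3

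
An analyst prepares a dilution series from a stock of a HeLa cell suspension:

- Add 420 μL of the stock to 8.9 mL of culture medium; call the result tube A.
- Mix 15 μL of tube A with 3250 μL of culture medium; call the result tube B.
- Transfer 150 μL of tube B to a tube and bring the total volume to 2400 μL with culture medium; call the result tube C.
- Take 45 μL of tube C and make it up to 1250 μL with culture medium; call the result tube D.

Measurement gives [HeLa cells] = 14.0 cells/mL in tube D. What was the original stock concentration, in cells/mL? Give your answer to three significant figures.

Step 1: 420 μL + 8.9 mL = 9320 μL total → factor 9320/420 = 22.19
Step 2: 15 μL + 3250 μL = 3265 μL total → factor 3265/15 = 217.67
Step 3: 150 μL brought to 2400 μL → factor 2400/150 = 16
Step 4: 45 μL brought to 1250 μL → factor 1250/45 = 27.778
Overall dilution factor = 22.19 × 217.67 × 16 × 27.778 = 2.1467 × 10^6
Stock = 14.0 cells/mL × 2.1467 × 10^6 = 3.01 × 10^7 cells/mL

3.01 × 10^7 cells/mL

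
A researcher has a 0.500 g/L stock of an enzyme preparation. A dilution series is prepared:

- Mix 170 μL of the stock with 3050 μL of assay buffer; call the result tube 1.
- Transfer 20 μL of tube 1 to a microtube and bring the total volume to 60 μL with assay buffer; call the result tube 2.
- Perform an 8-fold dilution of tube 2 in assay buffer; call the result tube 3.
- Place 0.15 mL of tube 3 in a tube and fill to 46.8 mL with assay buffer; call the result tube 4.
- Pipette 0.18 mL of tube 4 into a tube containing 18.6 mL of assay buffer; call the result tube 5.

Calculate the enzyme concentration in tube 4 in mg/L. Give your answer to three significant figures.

Step 1: 170 μL + 3050 μL = 3220 μL total → factor 3220/170 = 18.941
Step 2: 20 μL brought to 60 μL → factor 60/20 = 3
Step 3: 8-fold → factor 8
Step 4: 0.15 mL brought to 46.8 mL → factor 46.8/0.15 = 312
Dilution factor through tube 4 = 18.941 × 3 × 8 × 312 = 1.4183 × 10^5
[tube 4] = 0.500 g/L / 1.4183 × 10^5 = 3.525 × 10^-6 g/L = 0.00353 mg/L

0.00353 mg/L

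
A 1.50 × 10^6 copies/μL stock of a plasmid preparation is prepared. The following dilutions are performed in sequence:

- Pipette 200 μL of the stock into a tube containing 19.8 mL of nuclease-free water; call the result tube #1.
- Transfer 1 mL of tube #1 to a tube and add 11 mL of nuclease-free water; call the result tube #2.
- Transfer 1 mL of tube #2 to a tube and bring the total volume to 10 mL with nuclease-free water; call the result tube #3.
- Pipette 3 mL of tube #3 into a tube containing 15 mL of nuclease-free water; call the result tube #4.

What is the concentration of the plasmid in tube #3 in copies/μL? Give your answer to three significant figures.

125 copies/μL

Step 1: 200 μL + 19.8 mL = 20000 μL total → factor 20000/200 = 100
Step 2: 1 mL + 11 mL = 12 mL total → factor 12/1 = 12
Step 3: 1 mL brought to 10 mL → factor 10/1 = 10
Dilution factor through tube #3 = 100 × 12 × 10 = 12000
[tube #3] = 1.50 × 10^6 copies/μL / 12000 = 125 copies/μL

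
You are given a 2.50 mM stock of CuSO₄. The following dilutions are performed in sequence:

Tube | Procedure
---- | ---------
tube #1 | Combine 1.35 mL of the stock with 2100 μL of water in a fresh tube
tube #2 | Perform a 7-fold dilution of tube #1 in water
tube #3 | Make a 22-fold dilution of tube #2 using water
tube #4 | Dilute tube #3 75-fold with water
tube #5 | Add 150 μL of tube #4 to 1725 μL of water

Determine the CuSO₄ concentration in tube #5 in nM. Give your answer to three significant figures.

Step 1: 1.35 mL + 2100 μL = 3.45 mL total → factor 3.45/1.35 = 2.5556
Step 2: 7-fold → factor 7
Step 3: 22-fold → factor 22
Step 4: 75-fold → factor 75
Step 5: 150 μL + 1725 μL = 1875 μL total → factor 1875/150 = 12.5
Overall dilution factor = 2.5556 × 7 × 22 × 75 × 12.5 = 3.6896 × 10^5
Final = 2.50 mM / 3.6896 × 10^5 = 6.776 × 10^-6 mM = 6.78 nM

6.78 nM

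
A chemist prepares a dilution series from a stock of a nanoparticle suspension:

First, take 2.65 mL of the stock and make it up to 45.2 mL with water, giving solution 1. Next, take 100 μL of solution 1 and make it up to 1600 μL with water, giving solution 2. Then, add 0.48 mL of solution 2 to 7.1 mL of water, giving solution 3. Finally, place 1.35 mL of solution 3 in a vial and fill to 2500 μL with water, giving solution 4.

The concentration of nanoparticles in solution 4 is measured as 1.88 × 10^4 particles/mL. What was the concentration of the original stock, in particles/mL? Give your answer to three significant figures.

Step 1: 2.65 mL brought to 45.2 mL → factor 45.2/2.65 = 17.057
Step 2: 100 μL brought to 1600 μL → factor 1600/100 = 16
Step 3: 0.48 mL + 7.1 mL = 7.58 mL total → factor 7.58/0.48 = 15.792
Step 4: 1.35 mL brought to 2500 μL → factor 2.5/1.35 = 1.8519
Overall dilution factor = 17.057 × 16 × 15.792 × 1.8519 = 7980.8
Stock = 1.88 × 10^4 particles/mL × 7980.8 = 1.50 × 10^8 particles/mL

1.50 × 10^8 particles/mL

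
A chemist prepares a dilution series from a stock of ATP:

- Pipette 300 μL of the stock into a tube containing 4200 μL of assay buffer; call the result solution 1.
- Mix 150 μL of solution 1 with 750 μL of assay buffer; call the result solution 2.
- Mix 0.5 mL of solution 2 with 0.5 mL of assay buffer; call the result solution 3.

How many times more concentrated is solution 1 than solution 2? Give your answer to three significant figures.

Step 1: 300 μL + 4200 μL = 4500 μL total → factor 4500/300 = 15
Step 2: 150 μL + 750 μL = 900 μL total → factor 900/150 = 6
Dilution factor to solution 1 = 15; to solution 2 = 90
[solution 1]/[solution 2] = (factor to solution 2)/(factor to solution 1) = 90/15 = 6.00

6.00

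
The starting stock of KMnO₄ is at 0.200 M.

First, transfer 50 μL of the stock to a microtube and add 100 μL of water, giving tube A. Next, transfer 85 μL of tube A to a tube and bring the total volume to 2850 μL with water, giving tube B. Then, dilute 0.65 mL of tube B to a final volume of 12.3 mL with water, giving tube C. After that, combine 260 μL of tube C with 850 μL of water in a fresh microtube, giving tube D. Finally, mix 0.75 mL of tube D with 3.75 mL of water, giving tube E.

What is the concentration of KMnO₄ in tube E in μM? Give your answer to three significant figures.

4.10 μM

Step 1: 50 μL + 100 μL = 150 μL total → factor 150/50 = 3
Step 2: 85 μL brought to 2850 μL → factor 2850/85 = 33.529
Step 3: 0.65 mL brought to 12.3 mL → factor 12.3/0.65 = 18.923
Step 4: 260 μL + 850 μL = 1110 μL total → factor 1110/260 = 4.2692
Step 5: 0.75 mL + 3.75 mL = 4.5 mL total → factor 4.5/0.75 = 6
Overall dilution factor = 3 × 33.529 × 18.923 × 4.2692 × 6 = 48757
Final = 0.200 M / 48757 = 4.102 × 10^-6 M = 4.10 μM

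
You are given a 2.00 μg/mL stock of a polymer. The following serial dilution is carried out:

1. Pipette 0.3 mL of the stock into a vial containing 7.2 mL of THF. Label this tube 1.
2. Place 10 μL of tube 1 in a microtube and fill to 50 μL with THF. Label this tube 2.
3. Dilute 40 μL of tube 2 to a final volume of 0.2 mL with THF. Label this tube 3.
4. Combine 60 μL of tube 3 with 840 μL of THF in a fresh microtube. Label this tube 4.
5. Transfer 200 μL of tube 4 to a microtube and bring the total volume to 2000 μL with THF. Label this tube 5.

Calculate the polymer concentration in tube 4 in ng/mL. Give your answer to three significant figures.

Step 1: 0.3 mL + 7.2 mL = 7.5 mL total → factor 7.5/0.3 = 25
Step 2: 10 μL brought to 50 μL → factor 50/10 = 5
Step 3: 40 μL brought to 0.2 mL → factor 200/40 = 5
Step 4: 60 μL + 840 μL = 900 μL total → factor 900/60 = 15
Dilution factor through tube 4 = 25 × 5 × 5 × 15 = 9375
[tube 4] = 2.00 μg/mL / 9375 = 0.0002133 μg/mL = 0.213 ng/mL

0.213 ng/mL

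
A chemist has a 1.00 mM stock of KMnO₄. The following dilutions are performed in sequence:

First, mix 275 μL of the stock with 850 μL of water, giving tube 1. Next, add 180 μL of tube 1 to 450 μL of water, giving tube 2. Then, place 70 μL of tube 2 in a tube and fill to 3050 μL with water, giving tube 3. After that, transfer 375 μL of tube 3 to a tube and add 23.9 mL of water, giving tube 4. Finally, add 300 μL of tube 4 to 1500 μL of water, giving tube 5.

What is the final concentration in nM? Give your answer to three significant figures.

Step 1: 275 μL + 850 μL = 1125 μL total → factor 1125/275 = 4.0909
Step 2: 180 μL + 450 μL = 630 μL total → factor 630/180 = 3.5
Step 3: 70 μL brought to 3050 μL → factor 3050/70 = 43.571
Step 4: 375 μL + 23.9 mL = 24275 μL total → factor 24275/375 = 64.733
Step 5: 300 μL + 1500 μL = 1800 μL total → factor 1800/300 = 6
Overall dilution factor = 4.0909 × 3.5 × 43.571 × 64.733 × 6 = 2.4231 × 10^5
Final = 1.00 mM / 2.4231 × 10^5 = 4.127 × 10^-6 mM = 4.13 nM

4.13 nM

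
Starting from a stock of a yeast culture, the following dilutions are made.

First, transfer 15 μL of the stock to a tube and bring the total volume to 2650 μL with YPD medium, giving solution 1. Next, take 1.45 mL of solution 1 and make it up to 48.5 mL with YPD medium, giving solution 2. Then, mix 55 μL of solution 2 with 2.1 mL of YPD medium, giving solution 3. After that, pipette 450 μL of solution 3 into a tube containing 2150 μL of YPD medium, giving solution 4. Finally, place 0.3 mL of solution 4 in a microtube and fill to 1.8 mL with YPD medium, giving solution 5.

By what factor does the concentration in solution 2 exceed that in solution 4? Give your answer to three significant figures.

226

Step 1: 15 μL brought to 2650 μL → factor 2650/15 = 176.67
Step 2: 1.45 mL brought to 48.5 mL → factor 48.5/1.45 = 33.448
Step 3: 55 μL + 2.1 mL = 2155 μL total → factor 2155/55 = 39.182
Step 4: 450 μL + 2150 μL = 2600 μL total → factor 2600/450 = 5.7778
Dilution factor to solution 2 = 5909.2; to solution 4 = 1.3377 × 10^6
[solution 2]/[solution 4] = (factor to solution 4)/(factor to solution 2) = 1.3377 × 10^6/5909.2 = 226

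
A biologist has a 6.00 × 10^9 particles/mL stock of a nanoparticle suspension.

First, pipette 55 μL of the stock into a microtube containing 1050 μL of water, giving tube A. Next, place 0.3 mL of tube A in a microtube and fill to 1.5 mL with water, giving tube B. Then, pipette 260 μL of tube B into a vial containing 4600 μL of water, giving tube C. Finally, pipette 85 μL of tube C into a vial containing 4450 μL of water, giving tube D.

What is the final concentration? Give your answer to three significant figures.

5.99 × 10^4 particles/mL

Step 1: 55 μL + 1050 μL = 1105 μL total → factor 1105/55 = 20.091
Step 2: 0.3 mL brought to 1.5 mL → factor 1.5/0.3 = 5
Step 3: 260 μL + 4600 μL = 4860 μL total → factor 4860/260 = 18.692
Step 4: 85 μL + 4450 μL = 4535 μL total → factor 4535/85 = 53.353
Overall dilution factor = 20.091 × 5 × 18.692 × 53.353 = 1.0018 × 10^5
Final = 6.00 × 10^9 particles/mL / 1.0018 × 10^5 = 5.99 × 10^4 particles/mL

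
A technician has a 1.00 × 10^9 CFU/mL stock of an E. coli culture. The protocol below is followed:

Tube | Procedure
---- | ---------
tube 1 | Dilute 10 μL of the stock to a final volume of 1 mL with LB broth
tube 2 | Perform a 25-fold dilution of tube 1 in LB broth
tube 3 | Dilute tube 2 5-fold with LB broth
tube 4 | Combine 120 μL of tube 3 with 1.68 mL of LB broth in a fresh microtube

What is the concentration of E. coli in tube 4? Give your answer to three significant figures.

5.33 × 10^3 CFU/mL

Step 1: 10 μL brought to 1 mL → factor 1000/10 = 100
Step 2: 25-fold → factor 25
Step 3: 5-fold → factor 5
Step 4: 120 μL + 1.68 mL = 1800 μL total → factor 1800/120 = 15
Overall dilution factor = 100 × 25 × 5 × 15 = 1.875 × 10^5
Final = 1.00 × 10^9 CFU/mL / 1.875 × 10^5 = 5.33 × 10^3 CFU/mL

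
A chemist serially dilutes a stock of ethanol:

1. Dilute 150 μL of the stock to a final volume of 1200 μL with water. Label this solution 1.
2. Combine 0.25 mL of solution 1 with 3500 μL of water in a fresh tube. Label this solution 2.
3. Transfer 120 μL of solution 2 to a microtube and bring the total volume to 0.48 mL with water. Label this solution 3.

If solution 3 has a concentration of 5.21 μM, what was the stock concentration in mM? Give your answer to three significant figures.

2.50 mM

Step 1: 150 μL brought to 1200 μL → factor 1200/150 = 8
Step 2: 0.25 mL + 3500 μL = 3.75 mL total → factor 3.75/0.25 = 15
Step 3: 120 μL brought to 0.48 mL → factor 480/120 = 4
Overall dilution factor = 8 × 15 × 4 = 480
Stock = 5.21 μM × 480 = 2501 μM = 2.50 mM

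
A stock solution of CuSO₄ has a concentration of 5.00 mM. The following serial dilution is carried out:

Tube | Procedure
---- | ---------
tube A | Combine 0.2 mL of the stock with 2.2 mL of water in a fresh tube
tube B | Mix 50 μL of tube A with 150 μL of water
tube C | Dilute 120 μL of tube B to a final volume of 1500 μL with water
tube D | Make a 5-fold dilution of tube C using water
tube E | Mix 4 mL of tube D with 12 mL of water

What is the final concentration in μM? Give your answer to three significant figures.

0.417 μM

Step 1: 0.2 mL + 2.2 mL = 2.4 mL total → factor 2.4/0.2 = 12
Step 2: 50 μL + 150 μL = 200 μL total → factor 200/50 = 4
Step 3: 120 μL brought to 1500 μL → factor 1500/120 = 12.5
Step 4: 5-fold → factor 5
Step 5: 4 mL + 12 mL = 16 mL total → factor 16/4 = 4
Overall dilution factor = 12 × 4 × 12.5 × 5 × 4 = 12000
Final = 5.00 mM / 12000 = 0.0004167 mM = 0.417 μM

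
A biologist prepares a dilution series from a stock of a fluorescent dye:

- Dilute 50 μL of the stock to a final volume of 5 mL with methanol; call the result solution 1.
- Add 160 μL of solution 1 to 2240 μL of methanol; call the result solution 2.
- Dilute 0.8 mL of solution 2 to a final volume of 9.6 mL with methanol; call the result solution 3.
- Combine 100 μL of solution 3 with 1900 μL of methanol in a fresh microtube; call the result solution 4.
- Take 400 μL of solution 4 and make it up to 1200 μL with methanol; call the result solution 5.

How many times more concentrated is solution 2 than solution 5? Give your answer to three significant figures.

Step 1: 50 μL brought to 5 mL → factor 5000/50 = 100
Step 2: 160 μL + 2240 μL = 2400 μL total → factor 2400/160 = 15
Step 3: 0.8 mL brought to 9.6 mL → factor 9.6/0.8 = 12
Step 4: 100 μL + 1900 μL = 2000 μL total → factor 2000/100 = 20
Step 5: 400 μL brought to 1200 μL → factor 1200/400 = 3
Dilution factor to solution 2 = 1500; to solution 5 = 1.08 × 10^6
[solution 2]/[solution 5] = (factor to solution 5)/(factor to solution 2) = 1.08 × 10^6/1500 = 720

720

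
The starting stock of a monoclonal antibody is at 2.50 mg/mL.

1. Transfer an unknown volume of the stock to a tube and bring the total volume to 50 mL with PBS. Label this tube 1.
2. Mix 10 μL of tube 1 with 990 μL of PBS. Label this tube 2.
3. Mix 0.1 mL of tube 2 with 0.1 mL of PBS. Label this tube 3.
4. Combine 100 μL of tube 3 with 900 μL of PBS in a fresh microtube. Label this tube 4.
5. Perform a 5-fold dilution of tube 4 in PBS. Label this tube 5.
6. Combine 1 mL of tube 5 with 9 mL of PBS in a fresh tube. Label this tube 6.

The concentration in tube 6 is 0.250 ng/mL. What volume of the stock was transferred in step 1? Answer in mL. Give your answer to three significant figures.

0.500 mL

Step 1: v brought to 50 mL → factor = 50 mL/v
Step 2: 10 μL + 990 μL = 1000 μL total → factor 1000/10 = 100
Step 3: 0.1 mL + 0.1 mL = 0.2 mL total → factor 0.2/0.1 = 2
Step 4: 100 μL + 900 μL = 1000 μL total → factor 1000/100 = 10
Step 5: 5-fold → factor 5
Step 6: 1 mL + 9 mL = 10 mL total → factor 10/1 = 10
Product of known-step factors = 1 × 10^5
Overall factor = 2.50 mg/mL / (0.250 ng/mL) = 1 × 10^7
Step-1 factor = 1 × 10^7 / 1 × 10^5 = 100
v = 50 mL / 100 = 0.500 mL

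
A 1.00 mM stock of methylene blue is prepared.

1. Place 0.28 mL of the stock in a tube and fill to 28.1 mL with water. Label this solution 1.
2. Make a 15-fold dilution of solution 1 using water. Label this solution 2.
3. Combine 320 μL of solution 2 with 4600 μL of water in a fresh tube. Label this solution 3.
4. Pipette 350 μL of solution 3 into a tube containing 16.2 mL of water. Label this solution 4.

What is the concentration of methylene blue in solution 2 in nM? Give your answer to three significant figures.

664 nM

Step 1: 0.28 mL brought to 28.1 mL → factor 28.1/0.28 = 100.36
Step 2: 15-fold → factor 15
Dilution factor through solution 2 = 100.36 × 15 = 1505.4
[solution 2] = 1.00 mM / 1505.4 = 0.0006643 mM = 664 nM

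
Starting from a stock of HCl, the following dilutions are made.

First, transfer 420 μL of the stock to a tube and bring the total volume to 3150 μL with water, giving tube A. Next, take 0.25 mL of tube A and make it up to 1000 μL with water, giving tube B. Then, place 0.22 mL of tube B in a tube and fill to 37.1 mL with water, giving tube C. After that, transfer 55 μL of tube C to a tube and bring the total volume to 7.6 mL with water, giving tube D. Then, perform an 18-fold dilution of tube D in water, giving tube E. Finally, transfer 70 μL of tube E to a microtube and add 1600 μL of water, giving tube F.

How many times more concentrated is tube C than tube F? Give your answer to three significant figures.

Step 1: 420 μL brought to 3150 μL → factor 3150/420 = 7.5
Step 2: 0.25 mL brought to 1000 μL → factor 1/0.25 = 4
Step 3: 0.22 mL brought to 37.1 mL → factor 37.1/0.22 = 168.64
Step 4: 55 μL brought to 7.6 mL → factor 7600/55 = 138.18
Step 5: 18-fold → factor 18
Step 6: 70 μL + 1600 μL = 1670 μL total → factor 1670/70 = 23.857
Dilution factor to tube C = 5059.1; to tube F = 3.002 × 10^8
[tube C]/[tube F] = (factor to tube F)/(factor to tube C) = 3.002 × 10^8/5059.1 = 5.93 × 10^4

5.93 × 10^4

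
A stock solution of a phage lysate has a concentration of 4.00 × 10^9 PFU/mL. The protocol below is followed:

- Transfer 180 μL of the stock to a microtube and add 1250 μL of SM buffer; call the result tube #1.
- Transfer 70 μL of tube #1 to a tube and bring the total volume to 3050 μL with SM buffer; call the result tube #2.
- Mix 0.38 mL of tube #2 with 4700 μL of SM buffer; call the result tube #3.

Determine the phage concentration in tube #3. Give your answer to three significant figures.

Step 1: 180 μL + 1250 μL = 1430 μL total → factor 1430/180 = 7.9444
Step 2: 70 μL brought to 3050 μL → factor 3050/70 = 43.571
Step 3: 0.38 mL + 4700 μL = 5.08 mL total → factor 5.08/0.38 = 13.368
Overall dilution factor = 7.9444 × 43.571 × 13.368 = 4627.5
Final = 4.00 × 10^9 PFU/mL / 4627.5 = 8.64 × 10^5 PFU/mL

8.64 × 10^5 PFU/mL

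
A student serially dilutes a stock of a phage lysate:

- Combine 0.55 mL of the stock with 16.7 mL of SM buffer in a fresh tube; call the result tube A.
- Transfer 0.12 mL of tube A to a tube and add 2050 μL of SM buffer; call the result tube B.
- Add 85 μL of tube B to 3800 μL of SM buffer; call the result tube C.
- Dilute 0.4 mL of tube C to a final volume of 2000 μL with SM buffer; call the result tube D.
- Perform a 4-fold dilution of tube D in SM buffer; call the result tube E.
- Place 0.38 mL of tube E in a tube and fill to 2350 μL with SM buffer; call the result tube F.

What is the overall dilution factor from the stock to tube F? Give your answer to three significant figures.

Step 1: 0.55 mL + 16.7 mL = 17.25 mL total → factor 17.25/0.55 = 31.364
Step 2: 0.12 mL + 2050 μL = 2.17 mL total → factor 2.17/0.12 = 18.083
Step 3: 85 μL + 3800 μL = 3885 μL total → factor 3885/85 = 45.706
Step 4: 0.4 mL brought to 2000 μL → factor 2/0.4 = 5
Step 5: 4-fold → factor 4
Step 6: 0.38 mL brought to 2350 μL → factor 2.35/0.38 = 6.1842
Overall dilution factor = 31.364 × 18.083 × 45.706 × 5 × 4 × 6.1842 = 3.2062 × 10^6

3.21 × 10^6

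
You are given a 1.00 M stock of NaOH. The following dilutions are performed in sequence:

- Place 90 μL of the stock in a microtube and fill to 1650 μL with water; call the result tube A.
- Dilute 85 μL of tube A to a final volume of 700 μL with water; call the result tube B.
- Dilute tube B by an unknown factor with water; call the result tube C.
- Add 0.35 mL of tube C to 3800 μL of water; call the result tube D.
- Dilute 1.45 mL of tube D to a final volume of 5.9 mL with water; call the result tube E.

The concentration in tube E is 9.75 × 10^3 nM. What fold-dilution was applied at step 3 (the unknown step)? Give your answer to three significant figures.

Step 1: 90 μL brought to 1650 μL → factor 1650/90 = 18.333
Step 2: 85 μL brought to 700 μL → factor 700/85 = 8.2353
Step 3: unknown factor x
Step 4: 0.35 mL + 3800 μL = 4.15 mL total → factor 4.15/0.35 = 11.857
Step 5: 1.45 mL brought to 5.9 mL → factor 5.9/1.45 = 4.069
Product of known-step factors = 7284.2
Overall factor = 1.00 M / (9.75 × 10^3 nM) = 1.0256 × 10^5
x = 1.0256 × 10^5 / 7284.2 = 14.1

14.1-fold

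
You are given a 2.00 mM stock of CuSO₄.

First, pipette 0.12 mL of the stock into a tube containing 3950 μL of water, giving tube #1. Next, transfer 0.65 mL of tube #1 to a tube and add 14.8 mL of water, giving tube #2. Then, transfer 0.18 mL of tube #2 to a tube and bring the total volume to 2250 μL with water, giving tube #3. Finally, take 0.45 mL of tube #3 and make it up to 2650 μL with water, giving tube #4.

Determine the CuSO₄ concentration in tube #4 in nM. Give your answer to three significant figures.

Step 1: 0.12 mL + 3950 μL = 4.07 mL total → factor 4.07/0.12 = 33.917
Step 2: 0.65 mL + 14.8 mL = 15.45 mL total → factor 15.45/0.65 = 23.769
Step 3: 0.18 mL brought to 2250 μL → factor 2.25/0.18 = 12.5
Step 4: 0.45 mL brought to 2650 μL → factor 2.65/0.45 = 5.8889
Overall dilution factor = 33.917 × 23.769 × 12.5 × 5.8889 = 59343
Final = 2.00 mM / 59343 = 3.370 × 10^-5 mM = 33.7 nM

33.7 nM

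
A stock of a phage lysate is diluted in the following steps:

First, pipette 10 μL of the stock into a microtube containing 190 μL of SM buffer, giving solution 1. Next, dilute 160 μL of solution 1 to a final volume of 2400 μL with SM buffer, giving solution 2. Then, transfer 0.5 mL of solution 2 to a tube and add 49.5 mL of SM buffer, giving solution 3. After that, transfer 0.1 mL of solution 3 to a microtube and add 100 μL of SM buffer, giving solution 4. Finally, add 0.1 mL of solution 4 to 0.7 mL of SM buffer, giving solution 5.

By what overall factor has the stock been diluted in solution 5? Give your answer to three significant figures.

4.80 × 10^5

Step 1: 10 μL + 190 μL = 200 μL total → factor 200/10 = 20
Step 2: 160 μL brought to 2400 μL → factor 2400/160 = 15
Step 3: 0.5 mL + 49.5 mL = 50 mL total → factor 50/0.5 = 100
Step 4: 0.1 mL + 100 μL = 0.2 mL total → factor 0.2/0.1 = 2
Step 5: 0.1 mL + 0.7 mL = 0.8 mL total → factor 0.8/0.1 = 8
Overall dilution factor = 20 × 15 × 100 × 2 × 8 = 4.8 × 10^5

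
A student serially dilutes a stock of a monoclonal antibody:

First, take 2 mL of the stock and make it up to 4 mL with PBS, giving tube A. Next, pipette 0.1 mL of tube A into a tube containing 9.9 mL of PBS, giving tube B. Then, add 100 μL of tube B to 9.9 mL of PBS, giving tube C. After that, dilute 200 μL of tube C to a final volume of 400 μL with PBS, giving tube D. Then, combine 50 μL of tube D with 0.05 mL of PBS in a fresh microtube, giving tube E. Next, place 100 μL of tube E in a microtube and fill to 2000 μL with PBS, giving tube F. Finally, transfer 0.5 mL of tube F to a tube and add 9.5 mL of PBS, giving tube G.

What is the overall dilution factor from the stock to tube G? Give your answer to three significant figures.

Step 1: 2 mL brought to 4 mL → factor 4/2 = 2
Step 2: 0.1 mL + 9.9 mL = 10 mL total → factor 10/0.1 = 100
Step 3: 100 μL + 9.9 mL = 10000 μL total → factor 10000/100 = 100
Step 4: 200 μL brought to 400 μL → factor 400/200 = 2
Step 5: 50 μL + 0.05 mL = 100 μL total → factor 100/50 = 2
Step 6: 100 μL brought to 2000 μL → factor 2000/100 = 20
Step 7: 0.5 mL + 9.5 mL = 10 mL total → factor 10/0.5 = 20
Overall dilution factor = 2 × 100 × 100 × 2 × 2 × 20 × 20 = 3.2 × 10^7

3.20 × 10^7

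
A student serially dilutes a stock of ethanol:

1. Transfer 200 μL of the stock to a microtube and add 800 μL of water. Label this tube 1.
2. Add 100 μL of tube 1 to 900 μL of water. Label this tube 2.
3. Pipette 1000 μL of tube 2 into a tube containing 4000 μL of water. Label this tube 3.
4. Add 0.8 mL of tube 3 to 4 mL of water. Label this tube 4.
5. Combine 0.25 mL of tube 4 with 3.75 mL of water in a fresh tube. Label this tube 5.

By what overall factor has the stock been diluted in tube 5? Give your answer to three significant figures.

2.40 × 10^4

Step 1: 200 μL + 800 μL = 1000 μL total → factor 1000/200 = 5
Step 2: 100 μL + 900 μL = 1000 μL total → factor 1000/100 = 10
Step 3: 1000 μL + 4000 μL = 5000 μL total → factor 5000/1000 = 5
Step 4: 0.8 mL + 4 mL = 4.8 mL total → factor 4.8/0.8 = 6
Step 5: 0.25 mL + 3.75 mL = 4 mL total → factor 4/0.25 = 16
Overall dilution factor = 5 × 10 × 5 × 6 × 16 = 24000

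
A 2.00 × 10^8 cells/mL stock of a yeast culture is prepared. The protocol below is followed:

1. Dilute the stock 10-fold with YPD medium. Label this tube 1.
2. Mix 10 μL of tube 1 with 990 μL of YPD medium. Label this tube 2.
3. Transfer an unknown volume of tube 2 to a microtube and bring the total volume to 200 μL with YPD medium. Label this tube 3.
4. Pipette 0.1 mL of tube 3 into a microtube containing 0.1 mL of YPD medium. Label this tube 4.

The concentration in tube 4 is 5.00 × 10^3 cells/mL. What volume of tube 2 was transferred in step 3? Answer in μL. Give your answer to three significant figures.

Step 1: 10-fold → factor 10
Step 2: 10 μL + 990 μL = 1000 μL total → factor 1000/10 = 100
Step 3: v brought to 200 μL → factor = 200 μL/v
Step 4: 0.1 mL + 0.1 mL = 0.2 mL total → factor 0.2/0.1 = 2
Product of known-step factors = 2000
Overall factor = 2.00 × 10^8 cells/mL / (5.00 × 10^3 cells/mL) = 40000
Step-3 factor = 40000 / 2000 = 20
v = 200 μL / 20 = 10.0 μL

10.0 μL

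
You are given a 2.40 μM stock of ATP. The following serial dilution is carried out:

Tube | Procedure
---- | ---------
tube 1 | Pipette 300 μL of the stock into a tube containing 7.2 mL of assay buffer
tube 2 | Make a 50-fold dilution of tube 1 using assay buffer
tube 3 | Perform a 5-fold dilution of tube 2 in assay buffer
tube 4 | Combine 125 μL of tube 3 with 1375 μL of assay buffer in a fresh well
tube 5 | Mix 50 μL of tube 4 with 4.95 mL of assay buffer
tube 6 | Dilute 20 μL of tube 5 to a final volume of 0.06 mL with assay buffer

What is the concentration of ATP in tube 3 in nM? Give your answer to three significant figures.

0.384 nM

Step 1: 300 μL + 7.2 mL = 7500 μL total → factor 7500/300 = 25
Step 2: 50-fold → factor 50
Step 3: 5-fold → factor 5
Dilution factor through tube 3 = 25 × 50 × 5 = 6250
[tube 3] = 2.40 μM / 6250 = 0.0003840 μM = 0.384 nM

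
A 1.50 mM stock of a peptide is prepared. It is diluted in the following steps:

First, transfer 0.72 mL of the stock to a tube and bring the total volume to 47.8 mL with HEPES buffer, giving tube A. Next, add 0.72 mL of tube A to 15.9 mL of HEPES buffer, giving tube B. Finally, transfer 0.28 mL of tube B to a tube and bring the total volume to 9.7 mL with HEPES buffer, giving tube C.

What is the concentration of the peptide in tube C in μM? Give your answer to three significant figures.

Step 1: 0.72 mL brought to 47.8 mL → factor 47.8/0.72 = 66.389
Step 2: 0.72 mL + 15.9 mL = 16.62 mL total → factor 16.62/0.72 = 23.083
Step 3: 0.28 mL brought to 9.7 mL → factor 9.7/0.28 = 34.643
Overall dilution factor = 66.389 × 23.083 × 34.643 = 53089
Final = 1.50 mM / 53089 = 2.825 × 10^-5 mM = 0.0283 μM

0.0283 μM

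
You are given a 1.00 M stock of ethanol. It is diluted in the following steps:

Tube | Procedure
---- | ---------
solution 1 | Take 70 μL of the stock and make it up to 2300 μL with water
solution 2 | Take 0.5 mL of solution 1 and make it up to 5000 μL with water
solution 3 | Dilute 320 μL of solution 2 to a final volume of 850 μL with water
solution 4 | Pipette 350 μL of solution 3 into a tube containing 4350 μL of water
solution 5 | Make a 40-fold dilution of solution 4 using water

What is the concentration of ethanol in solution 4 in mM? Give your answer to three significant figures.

0.0853 mM

Step 1: 70 μL brought to 2300 μL → factor 2300/70 = 32.857
Step 2: 0.5 mL brought to 5000 μL → factor 5/0.5 = 10
Step 3: 320 μL brought to 850 μL → factor 850/320 = 2.6562
Step 4: 350 μL + 4350 μL = 4700 μL total → factor 4700/350 = 13.429
Dilution factor through solution 4 = 32.857 × 10 × 2.6562 × 13.429 = 11720
[solution 4] = 1.00 M / 11720 = 8.532 × 10^-5 M = 0.0853 mM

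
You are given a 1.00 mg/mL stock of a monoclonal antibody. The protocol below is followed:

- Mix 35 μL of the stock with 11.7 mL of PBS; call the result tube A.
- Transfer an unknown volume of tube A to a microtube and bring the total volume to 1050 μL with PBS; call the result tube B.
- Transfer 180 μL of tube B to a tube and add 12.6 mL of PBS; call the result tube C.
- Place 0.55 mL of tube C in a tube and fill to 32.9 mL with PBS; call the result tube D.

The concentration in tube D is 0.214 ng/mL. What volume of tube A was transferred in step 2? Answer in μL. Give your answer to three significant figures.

320 μL

Step 1: 35 μL + 11.7 mL = 11735 μL total → factor 11735/35 = 335.29
Step 2: v brought to 1050 μL → factor = 1050 μL/v
Step 3: 180 μL + 12.6 mL = 12780 μL total → factor 12780/180 = 71
Step 4: 0.55 mL brought to 32.9 mL → factor 32.9/0.55 = 59.818
Product of known-step factors = 1.424 × 10^6
Overall factor = 1.00 mg/mL / (0.214 ng/mL) = 4.6729 × 10^6
Step-2 factor = 4.6729 × 10^6 / 1.424 × 10^6 = 3.2816
v = 1050 μL / 3.2816 = 320 μL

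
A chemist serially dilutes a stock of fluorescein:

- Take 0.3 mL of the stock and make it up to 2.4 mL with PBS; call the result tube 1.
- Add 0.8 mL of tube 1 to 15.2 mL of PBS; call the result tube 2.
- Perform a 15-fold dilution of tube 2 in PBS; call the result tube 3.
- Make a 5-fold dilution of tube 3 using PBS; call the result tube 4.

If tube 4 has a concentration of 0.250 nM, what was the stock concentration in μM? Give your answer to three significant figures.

3.00 μM

Step 1: 0.3 mL brought to 2.4 mL → factor 2.4/0.3 = 8
Step 2: 0.8 mL + 15.2 mL = 16 mL total → factor 16/0.8 = 20
Step 3: 15-fold → factor 15
Step 4: 5-fold → factor 5
Overall dilution factor = 8 × 20 × 15 × 5 = 12000
Stock = 0.250 nM × 12000 = 3000 nM = 3.00 μM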